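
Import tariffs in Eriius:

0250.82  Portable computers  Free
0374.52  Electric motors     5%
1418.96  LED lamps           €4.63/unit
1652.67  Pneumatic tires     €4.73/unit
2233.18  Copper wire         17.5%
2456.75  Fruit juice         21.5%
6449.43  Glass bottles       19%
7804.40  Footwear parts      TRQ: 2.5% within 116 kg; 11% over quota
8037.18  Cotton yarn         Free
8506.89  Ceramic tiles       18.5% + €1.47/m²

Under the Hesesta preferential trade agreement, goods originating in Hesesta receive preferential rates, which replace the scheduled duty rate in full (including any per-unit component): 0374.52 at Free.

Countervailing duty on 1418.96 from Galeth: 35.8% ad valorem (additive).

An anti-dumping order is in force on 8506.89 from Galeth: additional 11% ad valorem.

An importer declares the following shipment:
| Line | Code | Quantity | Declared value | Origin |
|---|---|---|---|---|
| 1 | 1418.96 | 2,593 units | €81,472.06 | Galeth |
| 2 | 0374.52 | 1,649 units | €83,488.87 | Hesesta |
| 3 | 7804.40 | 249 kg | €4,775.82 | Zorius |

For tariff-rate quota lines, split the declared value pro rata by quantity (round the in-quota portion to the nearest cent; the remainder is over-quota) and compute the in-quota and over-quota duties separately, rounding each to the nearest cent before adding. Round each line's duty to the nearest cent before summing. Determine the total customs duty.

Line 1 (1418.96, Galeth, 2,593 units, €81,472.06):
Base rate for 1418.96 is €4.63/unit.
Additional duty on 1418.96 from Galeth: +35.8% ad valorem. Applied ad valorem rate = 35.8%.
Duty = €81,472.06 × 35.8% + 2,593 × €4.63 = €41,172.59.
Line 2 (0374.52, Hesesta, 1,649 units, €83,488.87):
Base rate for 0374.52 is 5%.
Origin Hesesta qualifies under the Eriius–Hesesta agreement and 0374.52 is covered: preferential rate Free applies instead.
Duty = €83,488.87 × 0% = €0.00.
Line 3 (7804.40, Zorius, 249 kg, €4,775.82):
Code 7804.40 is under a tariff-rate quota (threshold 116 kg). In-quota: 116 kg at 2.5%; over-quota: 133 kg at 11%.
Pro-rata value split: in-quota = €4,775.82 × 116/249 = €2,224.88; over-quota = €4,775.82 − €2,224.88 = €2,550.94.
In-quota duty = €2,224.88 × 2.5% = €55.62. Over-quota duty = €2,550.94 × 11% = €280.60.
Line duty = €55.62 + €280.60 = €336.22.
Total = €41,172.59 + €0.00 + €336.22 = €41,508.81.

€41,508.81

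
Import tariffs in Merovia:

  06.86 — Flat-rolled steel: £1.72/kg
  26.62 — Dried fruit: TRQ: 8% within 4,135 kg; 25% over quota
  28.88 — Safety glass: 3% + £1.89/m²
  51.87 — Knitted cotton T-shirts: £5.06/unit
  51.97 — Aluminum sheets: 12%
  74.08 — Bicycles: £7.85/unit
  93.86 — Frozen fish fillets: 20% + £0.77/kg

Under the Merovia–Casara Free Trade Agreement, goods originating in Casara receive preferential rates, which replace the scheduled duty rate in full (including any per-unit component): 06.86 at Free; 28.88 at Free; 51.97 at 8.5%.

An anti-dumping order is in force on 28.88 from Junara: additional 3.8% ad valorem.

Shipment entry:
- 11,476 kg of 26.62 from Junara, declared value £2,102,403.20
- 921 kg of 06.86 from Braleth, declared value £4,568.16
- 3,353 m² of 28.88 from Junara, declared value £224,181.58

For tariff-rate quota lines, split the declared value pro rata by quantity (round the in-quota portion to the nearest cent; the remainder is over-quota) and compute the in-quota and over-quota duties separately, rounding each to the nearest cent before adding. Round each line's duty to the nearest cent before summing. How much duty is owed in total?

£419,986.00

Line 1 (26.62, Junara, 11,476 kg, £2,102,403.20):
Code 26.62 is under a tariff-rate quota (threshold 4,135 kg). In-quota: 4,135 kg at 8%; over-quota: 7,341 kg at 25%.
Pro-rata value split: in-quota = £2,102,403.20 × 4,135/11,476 = £757,532.00; over-quota = £2,102,403.20 − £757,532.00 = £1,344,871.20.
In-quota duty = £757,532.00 × 8% = £60,602.56. Over-quota duty = £1,344,871.20 × 25% = £336,217.80.
Line duty = £60,602.56 + £336,217.80 = £396,820.36.
Line 2 (06.86, Braleth, 921 kg, £4,568.16):
Base rate for 06.86 is £1.72/kg.
06.86 has an FTA preferential rate, but origin Braleth is not Casara; base rate stands.
Duty = 921 × £1.72 = £1,584.12.
Line 3 (28.88, Junara, 3,353 m², £224,181.58):
Base rate for 28.88 is 3% + £1.89/m².
28.88 has an FTA preferential rate, but origin Junara is not Casara; base rate stands.
Additional duty on 28.88 from Junara: +3.8%. Applied ad valorem rate: 3% + 3.8% = 6.8%.
Duty = £224,181.58 × 6.8% + 3,353 × £1.89 = £21,581.52.
Total = £396,820.36 + £1,584.12 + £21,581.52 = £419,986.00.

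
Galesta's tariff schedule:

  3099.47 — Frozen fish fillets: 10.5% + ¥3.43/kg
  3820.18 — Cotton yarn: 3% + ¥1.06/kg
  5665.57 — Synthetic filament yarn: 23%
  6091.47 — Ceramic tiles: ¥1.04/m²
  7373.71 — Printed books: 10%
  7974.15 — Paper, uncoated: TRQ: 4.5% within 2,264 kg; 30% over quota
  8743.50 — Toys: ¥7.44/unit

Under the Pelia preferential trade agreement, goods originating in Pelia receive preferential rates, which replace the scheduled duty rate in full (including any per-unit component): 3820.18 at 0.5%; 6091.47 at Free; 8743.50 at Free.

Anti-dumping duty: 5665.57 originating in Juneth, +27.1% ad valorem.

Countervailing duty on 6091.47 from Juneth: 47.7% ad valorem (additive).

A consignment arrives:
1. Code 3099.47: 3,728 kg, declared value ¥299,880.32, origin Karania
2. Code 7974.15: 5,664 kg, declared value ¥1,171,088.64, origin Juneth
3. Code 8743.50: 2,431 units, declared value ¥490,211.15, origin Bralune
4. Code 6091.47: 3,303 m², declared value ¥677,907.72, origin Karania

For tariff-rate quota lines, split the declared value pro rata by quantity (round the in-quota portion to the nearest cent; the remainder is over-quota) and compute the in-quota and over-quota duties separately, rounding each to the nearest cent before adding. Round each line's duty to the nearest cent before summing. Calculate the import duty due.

Line 1 (3099.47, Karania, 3,728 kg, ¥299,880.32):
Base rate for 3099.47 is 10.5% + ¥3.43/kg.
Duty = ¥299,880.32 × 10.5% + 3,728 × ¥3.43 = ¥44,274.47.
Line 2 (7974.15, Juneth, 5,664 kg, ¥1,171,088.64):
Code 7974.15 is under a tariff-rate quota (threshold 2,264 kg). In-quota: 2,264 kg at 4.5%; over-quota: 3,400 kg at 30%.
Pro-rata value split: in-quota = ¥1,171,088.64 × 2,264/5,664 = ¥468,104.64; over-quota = ¥1,171,088.64 − ¥468,104.64 = ¥702,984.00.
In-quota duty = ¥468,104.64 × 4.5% = ¥21,064.71. Over-quota duty = ¥702,984.00 × 30% = ¥210,895.20.
Line duty = ¥21,064.71 + ¥210,895.20 = ¥231,959.91.
Line 3 (8743.50, Bralune, 2,431 units, ¥490,211.15):
Base rate for 8743.50 is ¥7.44/unit.
8743.50 has an FTA preferential rate, but origin Bralune is not Pelia; base rate stands.
Duty = 2,431 × ¥7.44 = ¥18,086.64.
Line 4 (6091.47, Karania, 3,303 m², ¥677,907.72):
Base rate for 6091.47 is ¥1.04/m².
6091.47 has an FTA preferential rate, but origin Karania is not Pelia; base rate stands.
The additional-duty order on 6091.47 targets Juneth, not Karania; it does not apply.
Duty = 3,303 × ¥1.04 = ¥3,435.12.
Total = ¥44,274.47 + ¥231,959.91 + ¥18,086.64 + ¥3,435.12 = ¥297,756.14.

¥297,756.14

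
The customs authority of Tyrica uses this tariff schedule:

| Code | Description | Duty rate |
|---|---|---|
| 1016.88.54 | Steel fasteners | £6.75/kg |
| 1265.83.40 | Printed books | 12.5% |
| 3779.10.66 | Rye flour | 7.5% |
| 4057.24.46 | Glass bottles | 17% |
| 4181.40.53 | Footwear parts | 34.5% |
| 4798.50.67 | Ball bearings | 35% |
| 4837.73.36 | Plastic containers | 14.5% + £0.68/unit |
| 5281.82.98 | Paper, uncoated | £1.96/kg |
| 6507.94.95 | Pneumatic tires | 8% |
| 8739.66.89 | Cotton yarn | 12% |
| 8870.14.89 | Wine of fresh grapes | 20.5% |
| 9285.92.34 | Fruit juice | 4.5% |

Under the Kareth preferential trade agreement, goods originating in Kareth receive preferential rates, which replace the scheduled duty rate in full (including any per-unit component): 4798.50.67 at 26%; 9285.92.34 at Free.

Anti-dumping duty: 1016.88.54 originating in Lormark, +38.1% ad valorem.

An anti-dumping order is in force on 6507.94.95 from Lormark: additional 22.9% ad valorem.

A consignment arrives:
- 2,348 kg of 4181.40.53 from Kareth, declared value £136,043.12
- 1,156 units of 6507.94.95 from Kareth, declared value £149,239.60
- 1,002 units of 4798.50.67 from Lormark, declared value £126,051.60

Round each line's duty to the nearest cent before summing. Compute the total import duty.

£102,992.11

Line 1 (4181.40.53, Kareth, 2,348 kg, £136,043.12):
Base rate for 4181.40.53 is 34.5%.
Origin Kareth is the FTA partner but 4181.40.53 is not on the preference list; base rate stands.
Duty = £136,043.12 × 34.5% = £46,934.88.
Line 2 (6507.94.95, Kareth, 1,156 units, £149,239.60):
Base rate for 6507.94.95 is 8%.
Origin Kareth is the FTA partner but 6507.94.95 is not on the preference list; base rate stands.
The additional-duty order on 6507.94.95 targets Lormark, not Kareth; it does not apply.
Duty = £149,239.60 × 8% = £11,939.17.
Line 3 (4798.50.67, Lormark, 1,002 units, £126,051.60):
Base rate for 4798.50.67 is 35%.
4798.50.67 has an FTA preferential rate, but origin Lormark is not Kareth; base rate stands.
Duty = £126,051.60 × 35% = £44,118.06.
Total = £46,934.88 + £11,939.17 + £44,118.06 = £102,992.11.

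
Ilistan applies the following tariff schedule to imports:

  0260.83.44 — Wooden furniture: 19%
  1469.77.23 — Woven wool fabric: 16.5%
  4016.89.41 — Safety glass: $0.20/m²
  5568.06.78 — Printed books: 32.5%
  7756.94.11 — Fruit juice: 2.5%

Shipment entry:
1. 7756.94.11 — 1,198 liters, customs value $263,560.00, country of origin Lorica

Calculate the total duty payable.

$6,589.00

Line 1 (7756.94.11, Lorica, 1,198 liters, $263,560.00):
Base rate for 7756.94.11 is 2.5%.
Duty = $263,560.00 × 2.5% = $6,589.00.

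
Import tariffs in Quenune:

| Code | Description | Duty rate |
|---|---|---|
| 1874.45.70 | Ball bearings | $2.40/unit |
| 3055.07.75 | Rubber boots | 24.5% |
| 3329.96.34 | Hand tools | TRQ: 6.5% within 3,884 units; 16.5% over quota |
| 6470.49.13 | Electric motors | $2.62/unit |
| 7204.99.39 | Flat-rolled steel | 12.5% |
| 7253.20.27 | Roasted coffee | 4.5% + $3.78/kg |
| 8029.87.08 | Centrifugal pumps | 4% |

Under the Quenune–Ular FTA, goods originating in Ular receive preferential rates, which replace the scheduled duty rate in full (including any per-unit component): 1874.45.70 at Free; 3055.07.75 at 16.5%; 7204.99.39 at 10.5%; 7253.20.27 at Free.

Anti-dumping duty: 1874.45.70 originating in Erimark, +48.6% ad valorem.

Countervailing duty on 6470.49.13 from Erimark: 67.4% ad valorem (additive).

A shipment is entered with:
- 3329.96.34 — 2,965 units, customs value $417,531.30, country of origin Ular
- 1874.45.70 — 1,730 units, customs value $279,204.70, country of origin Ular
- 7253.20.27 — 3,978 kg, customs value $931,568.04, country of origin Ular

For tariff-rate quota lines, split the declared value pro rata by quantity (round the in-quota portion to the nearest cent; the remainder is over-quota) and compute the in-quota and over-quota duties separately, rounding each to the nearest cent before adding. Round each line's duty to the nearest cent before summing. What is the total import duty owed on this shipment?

Line 1 (3329.96.34, Ular, 2,965 units, $417,531.30):
Code 3329.96.34 is under a tariff-rate quota (threshold 3,884 units). Quantity 2,965 units is within the quota, so the in-quota rate 6.5% applies to the full value.
Duty = $417,531.30 × 6.5% = $27,139.53.
Line 2 (1874.45.70, Ular, 1,730 units, $279,204.70):
Base rate for 1874.45.70 is $2.40/unit.
Origin Ular qualifies under the Quenune–Ular agreement and 1874.45.70 is covered: preferential rate Free applies instead.
The additional-duty order on 1874.45.70 targets Erimark, not Ular; it does not apply.
Duty = $279,204.70 × 0% = $0.00.
Line 3 (7253.20.27, Ular, 3,978 kg, $931,568.04):
Base rate for 7253.20.27 is 4.5% + $3.78/kg.
Origin Ular qualifies under the Quenune–Ular agreement and 7253.20.27 is covered: preferential rate Free applies instead.
Duty = $931,568.04 × 0% = $0.00.
Total = $27,139.53 + $0.00 + $0.00 = $27,139.53.

$27,139.53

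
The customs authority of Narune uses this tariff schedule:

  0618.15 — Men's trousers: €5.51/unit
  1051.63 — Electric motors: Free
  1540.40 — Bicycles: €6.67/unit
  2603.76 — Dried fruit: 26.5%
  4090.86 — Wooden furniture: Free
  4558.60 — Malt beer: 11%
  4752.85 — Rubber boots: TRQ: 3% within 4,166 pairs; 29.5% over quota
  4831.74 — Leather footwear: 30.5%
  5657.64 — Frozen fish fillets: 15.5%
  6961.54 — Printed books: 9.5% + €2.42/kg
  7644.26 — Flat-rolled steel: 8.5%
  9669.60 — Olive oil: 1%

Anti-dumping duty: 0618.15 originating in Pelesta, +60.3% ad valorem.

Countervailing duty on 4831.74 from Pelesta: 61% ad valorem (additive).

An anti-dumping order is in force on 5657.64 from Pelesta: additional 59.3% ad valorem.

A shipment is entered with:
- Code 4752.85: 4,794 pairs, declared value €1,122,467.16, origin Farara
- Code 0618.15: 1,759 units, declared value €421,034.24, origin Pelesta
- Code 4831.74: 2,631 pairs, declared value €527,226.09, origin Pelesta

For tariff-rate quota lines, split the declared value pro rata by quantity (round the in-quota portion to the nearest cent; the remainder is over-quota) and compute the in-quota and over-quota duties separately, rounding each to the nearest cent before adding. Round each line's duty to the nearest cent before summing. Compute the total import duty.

€818,627.21

Line 1 (4752.85, Farara, 4,794 pairs, €1,122,467.16):
Code 4752.85 is under a tariff-rate quota (threshold 4,166 pairs). In-quota: 4,166 pairs at 3%; over-quota: 628 pairs at 29.5%.
Pro-rata value split: in-quota = €1,122,467.16 × 4,166/4,794 = €975,427.24; over-quota = €1,122,467.16 − €975,427.24 = €147,039.92.
In-quota duty = €975,427.24 × 3% = €29,262.82. Over-quota duty = €147,039.92 × 29.5% = €43,376.78.
Line duty = €29,262.82 + €43,376.78 = €72,639.60.
Line 2 (0618.15, Pelesta, 1,759 units, €421,034.24):
Base rate for 0618.15 is €5.51/unit.
Additional duty on 0618.15 from Pelesta: +60.3% ad valorem. Applied ad valorem rate = 60.3%.
Duty = €421,034.24 × 60.3% + 1,759 × €5.51 = €263,575.74.
Line 3 (4831.74, Pelesta, 2,631 pairs, €527,226.09):
Base rate for 4831.74 is 30.5%.
Additional duty on 4831.74 from Pelesta: +61%. Applied ad valorem rate: 30.5% + 61% = 91.5%.
Duty = €527,226.09 × 91.5% = €482,411.87.
Total = €72,639.60 + €263,575.74 + €482,411.87 = €818,627.21.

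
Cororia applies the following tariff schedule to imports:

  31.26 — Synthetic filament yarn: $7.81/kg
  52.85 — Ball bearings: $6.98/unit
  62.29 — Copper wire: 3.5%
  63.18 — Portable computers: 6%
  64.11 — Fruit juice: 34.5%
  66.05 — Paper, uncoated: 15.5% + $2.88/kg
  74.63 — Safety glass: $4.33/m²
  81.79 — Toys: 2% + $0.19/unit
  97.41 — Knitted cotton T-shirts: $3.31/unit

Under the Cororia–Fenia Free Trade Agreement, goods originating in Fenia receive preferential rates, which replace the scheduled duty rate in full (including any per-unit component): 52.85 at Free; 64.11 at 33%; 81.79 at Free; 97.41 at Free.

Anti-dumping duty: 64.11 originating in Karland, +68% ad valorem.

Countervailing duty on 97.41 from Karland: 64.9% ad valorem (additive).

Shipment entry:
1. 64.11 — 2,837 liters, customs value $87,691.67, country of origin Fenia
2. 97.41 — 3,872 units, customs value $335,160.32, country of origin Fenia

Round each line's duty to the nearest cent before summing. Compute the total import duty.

Line 1 (64.11, Fenia, 2,837 liters, $87,691.67):
Base rate for 64.11 is 34.5%.
Origin Fenia qualifies under the Cororia–Fenia agreement and 64.11 is covered: preferential rate 33% applies instead.
The additional-duty order on 64.11 targets Karland, not Fenia; it does not apply.
Duty = $87,691.67 × 33% = $28,938.25.
Line 2 (97.41, Fenia, 3,872 units, $335,160.32):
Base rate for 97.41 is $3.31/unit.
Origin Fenia qualifies under the Cororia–Fenia agreement and 97.41 is covered: preferential rate Free applies instead.
The additional-duty order on 97.41 targets Karland, not Fenia; it does not apply.
Duty = $335,160.32 × 0% = $0.00.
Total = $28,938.25 + $0.00 = $28,938.25.

$28,938.25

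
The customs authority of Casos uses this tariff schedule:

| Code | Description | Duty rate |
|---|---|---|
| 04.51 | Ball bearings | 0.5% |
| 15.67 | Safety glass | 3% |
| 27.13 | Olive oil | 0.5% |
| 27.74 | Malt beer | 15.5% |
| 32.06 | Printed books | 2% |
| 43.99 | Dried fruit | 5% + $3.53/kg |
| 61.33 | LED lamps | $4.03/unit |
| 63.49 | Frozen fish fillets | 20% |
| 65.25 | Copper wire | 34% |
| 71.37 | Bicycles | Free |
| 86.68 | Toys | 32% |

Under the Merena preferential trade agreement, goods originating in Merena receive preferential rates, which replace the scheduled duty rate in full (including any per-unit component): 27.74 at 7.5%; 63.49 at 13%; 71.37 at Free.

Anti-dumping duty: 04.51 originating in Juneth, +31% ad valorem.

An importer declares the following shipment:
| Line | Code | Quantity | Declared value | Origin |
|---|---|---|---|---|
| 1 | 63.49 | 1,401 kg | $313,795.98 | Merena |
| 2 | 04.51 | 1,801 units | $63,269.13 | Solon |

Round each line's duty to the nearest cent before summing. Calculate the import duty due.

Line 1 (63.49, Merena, 1,401 kg, $313,795.98):
Base rate for 63.49 is 20%.
Origin Merena qualifies under the Casos–Merena agreement and 63.49 is covered: preferential rate 13% applies instead.
Duty = $313,795.98 × 13% = $40,793.48.
Line 2 (04.51, Solon, 1,801 units, $63,269.13):
Base rate for 04.51 is 0.5%.
The additional-duty order on 04.51 targets Juneth, not Solon; it does not apply.
Duty = $63,269.13 × 0.5% = $316.35.
Total = $40,793.48 + $316.35 = $41,109.83.

$41,109.83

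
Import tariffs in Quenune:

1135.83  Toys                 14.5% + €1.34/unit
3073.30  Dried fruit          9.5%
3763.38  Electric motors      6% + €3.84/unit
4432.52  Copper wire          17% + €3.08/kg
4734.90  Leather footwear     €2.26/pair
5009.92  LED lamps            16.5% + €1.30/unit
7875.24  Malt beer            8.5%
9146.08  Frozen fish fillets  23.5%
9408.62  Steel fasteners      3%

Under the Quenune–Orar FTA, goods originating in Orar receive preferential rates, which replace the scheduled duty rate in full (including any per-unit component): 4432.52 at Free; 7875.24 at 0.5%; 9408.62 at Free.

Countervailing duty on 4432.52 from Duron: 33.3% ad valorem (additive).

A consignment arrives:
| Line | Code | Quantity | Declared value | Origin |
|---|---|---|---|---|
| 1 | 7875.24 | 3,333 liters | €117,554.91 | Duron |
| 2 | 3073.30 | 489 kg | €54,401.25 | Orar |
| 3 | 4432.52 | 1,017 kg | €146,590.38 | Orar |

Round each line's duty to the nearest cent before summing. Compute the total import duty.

Line 1 (7875.24, Duron, 3,333 liters, €117,554.91):
Base rate for 7875.24 is 8.5%.
7875.24 has an FTA preferential rate, but origin Duron is not Orar; base rate stands.
Duty = €117,554.91 × 8.5% = €9,992.17.
Line 2 (3073.30, Orar, 489 kg, €54,401.25):
Base rate for 3073.30 is 9.5%.
Origin Orar is the FTA partner but 3073.30 is not on the preference list; base rate stands.
Duty = €54,401.25 × 9.5% = €5,168.12.
Line 3 (4432.52, Orar, 1,017 kg, €146,590.38):
Base rate for 4432.52 is 17% + €3.08/kg.
Origin Orar qualifies under the Quenune–Orar agreement and 4432.52 is covered: preferential rate Free applies instead.
The additional-duty order on 4432.52 targets Duron, not Orar; it does not apply.
Duty = €146,590.38 × 0% = €0.00.
Total = €9,992.17 + €5,168.12 + €0.00 = €15,160.29.

€15,160.29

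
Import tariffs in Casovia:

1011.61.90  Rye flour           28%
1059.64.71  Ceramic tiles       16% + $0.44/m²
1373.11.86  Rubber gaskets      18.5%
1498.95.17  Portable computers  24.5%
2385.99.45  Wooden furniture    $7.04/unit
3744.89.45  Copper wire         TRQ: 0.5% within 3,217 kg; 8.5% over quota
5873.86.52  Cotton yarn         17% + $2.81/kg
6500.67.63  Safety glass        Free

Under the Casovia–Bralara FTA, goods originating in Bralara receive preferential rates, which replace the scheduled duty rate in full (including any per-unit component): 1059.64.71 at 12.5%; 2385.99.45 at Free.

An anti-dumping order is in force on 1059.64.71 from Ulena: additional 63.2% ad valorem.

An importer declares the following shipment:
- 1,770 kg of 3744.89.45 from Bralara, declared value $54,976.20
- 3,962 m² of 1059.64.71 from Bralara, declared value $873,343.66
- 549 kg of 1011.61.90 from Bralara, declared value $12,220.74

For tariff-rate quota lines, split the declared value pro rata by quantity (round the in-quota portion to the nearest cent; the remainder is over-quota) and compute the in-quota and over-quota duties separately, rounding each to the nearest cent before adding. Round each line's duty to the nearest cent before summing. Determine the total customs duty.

$112,864.65

Line 1 (3744.89.45, Bralara, 1,770 kg, $54,976.20):
Code 3744.89.45 is under a tariff-rate quota (threshold 3,217 kg). Quantity 1,770 kg is within the quota, so the in-quota rate 0.5% applies to the full value.
Duty = $54,976.20 × 0.5% = $274.88.
Line 2 (1059.64.71, Bralara, 3,962 m², $873,343.66):
Base rate for 1059.64.71 is 16% + $0.44/m².
Origin Bralara qualifies under the Casovia–Bralara agreement and 1059.64.71 is covered: preferential rate 12.5% applies instead.
The additional-duty order on 1059.64.71 targets Ulena, not Bralara; it does not apply.
Duty = $873,343.66 × 12.5% = $109,167.96.
Line 3 (1011.61.90, Bralara, 549 kg, $12,220.74):
Base rate for 1011.61.90 is 28%.
Origin Bralara is the FTA partner but 1011.61.90 is not on the preference list; base rate stands.
Duty = $12,220.74 × 28% = $3,421.81.
Total = $274.88 + $109,167.96 + $3,421.81 = $112,864.65.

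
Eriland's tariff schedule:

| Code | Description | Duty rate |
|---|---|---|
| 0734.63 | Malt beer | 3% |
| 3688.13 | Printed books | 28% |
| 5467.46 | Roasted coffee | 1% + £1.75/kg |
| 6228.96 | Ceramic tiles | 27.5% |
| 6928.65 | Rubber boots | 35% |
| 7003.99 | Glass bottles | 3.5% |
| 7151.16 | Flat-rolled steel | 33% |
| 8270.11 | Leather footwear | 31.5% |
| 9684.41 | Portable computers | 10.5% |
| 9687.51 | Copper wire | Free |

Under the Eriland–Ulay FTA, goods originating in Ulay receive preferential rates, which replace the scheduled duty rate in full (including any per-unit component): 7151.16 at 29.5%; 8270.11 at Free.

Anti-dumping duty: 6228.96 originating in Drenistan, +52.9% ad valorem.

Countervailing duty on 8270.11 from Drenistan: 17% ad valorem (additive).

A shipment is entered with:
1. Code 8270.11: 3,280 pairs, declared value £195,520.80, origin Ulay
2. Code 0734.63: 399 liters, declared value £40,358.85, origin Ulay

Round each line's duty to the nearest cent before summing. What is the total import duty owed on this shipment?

Line 1 (8270.11, Ulay, 3,280 pairs, £195,520.80):
Base rate for 8270.11 is 31.5%.
Origin Ulay qualifies under the Eriland–Ulay agreement and 8270.11 is covered: preferential rate Free applies instead.
The additional-duty order on 8270.11 targets Drenistan, not Ulay; it does not apply.
Duty = £195,520.80 × 0% = £0.00.
Line 2 (0734.63, Ulay, 399 liters, £40,358.85):
Base rate for 0734.63 is 3%.
Origin Ulay is the FTA partner but 0734.63 is not on the preference list; base rate stands.
Duty = £40,358.85 × 3% = £1,210.77.
Total = £0.00 + £1,210.77 = £1,210.77.

£1,210.77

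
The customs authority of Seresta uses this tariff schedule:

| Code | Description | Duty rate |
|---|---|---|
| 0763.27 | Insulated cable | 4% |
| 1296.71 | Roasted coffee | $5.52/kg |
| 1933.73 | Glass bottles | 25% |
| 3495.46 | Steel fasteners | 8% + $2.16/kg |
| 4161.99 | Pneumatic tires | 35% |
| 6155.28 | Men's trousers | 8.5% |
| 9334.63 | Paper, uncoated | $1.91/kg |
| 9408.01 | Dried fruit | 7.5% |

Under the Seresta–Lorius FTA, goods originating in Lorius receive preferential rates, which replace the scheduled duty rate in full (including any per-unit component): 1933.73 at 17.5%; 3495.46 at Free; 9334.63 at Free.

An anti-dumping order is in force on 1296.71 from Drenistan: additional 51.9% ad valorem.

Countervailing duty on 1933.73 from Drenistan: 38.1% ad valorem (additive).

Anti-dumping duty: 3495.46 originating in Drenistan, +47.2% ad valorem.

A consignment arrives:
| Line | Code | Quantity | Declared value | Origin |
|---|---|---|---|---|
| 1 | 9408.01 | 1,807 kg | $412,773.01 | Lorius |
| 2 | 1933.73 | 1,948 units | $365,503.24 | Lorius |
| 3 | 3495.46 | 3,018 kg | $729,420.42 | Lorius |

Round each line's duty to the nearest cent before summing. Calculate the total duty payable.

Line 1 (9408.01, Lorius, 1,807 kg, $412,773.01):
Base rate for 9408.01 is 7.5%.
Origin Lorius is the FTA partner but 9408.01 is not on the preference list; base rate stands.
Duty = $412,773.01 × 7.5% = $30,957.98.
Line 2 (1933.73, Lorius, 1,948 units, $365,503.24):
Base rate for 1933.73 is 25%.
Origin Lorius qualifies under the Seresta–Lorius agreement and 1933.73 is covered: preferential rate 17.5% applies instead.
The additional-duty order on 1933.73 targets Drenistan, not Lorius; it does not apply.
Duty = $365,503.24 × 17.5% = $63,963.07.
Line 3 (3495.46, Lorius, 3,018 kg, $729,420.42):
Base rate for 3495.46 is 8% + $2.16/kg.
Origin Lorius qualifies under the Seresta–Lorius agreement and 3495.46 is covered: preferential rate Free applies instead.
The additional-duty order on 3495.46 targets Drenistan, not Lorius; it does not apply.
Duty = $729,420.42 × 0% = $0.00.
Total = $30,957.98 + $63,963.07 + $0.00 = $94,921.05.

$94,921.05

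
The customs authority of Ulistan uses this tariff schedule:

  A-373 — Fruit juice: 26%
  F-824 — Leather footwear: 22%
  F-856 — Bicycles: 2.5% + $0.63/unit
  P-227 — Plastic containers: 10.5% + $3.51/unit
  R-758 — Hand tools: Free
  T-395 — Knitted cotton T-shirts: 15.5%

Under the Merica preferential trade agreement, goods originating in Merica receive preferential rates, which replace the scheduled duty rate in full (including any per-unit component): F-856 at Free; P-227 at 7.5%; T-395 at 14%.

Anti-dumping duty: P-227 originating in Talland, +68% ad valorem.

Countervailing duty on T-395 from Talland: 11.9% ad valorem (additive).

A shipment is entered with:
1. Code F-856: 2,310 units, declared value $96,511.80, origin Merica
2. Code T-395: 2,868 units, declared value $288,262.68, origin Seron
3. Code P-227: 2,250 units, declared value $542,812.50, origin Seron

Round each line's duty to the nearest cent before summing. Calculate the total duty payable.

$109,573.53

Line 1 (F-856, Merica, 2,310 units, $96,511.80):
Base rate for F-856 is 2.5% + $0.63/unit.
Origin Merica qualifies under the Ulistan–Merica agreement and F-856 is covered: preferential rate Free applies instead.
Duty = $96,511.80 × 0% = $0.00.
Line 2 (T-395, Seron, 2,868 units, $288,262.68):
Base rate for T-395 is 15.5%.
T-395 has an FTA preferential rate, but origin Seron is not Merica; base rate stands.
The additional-duty order on T-395 targets Talland, not Seron; it does not apply.
Duty = $288,262.68 × 15.5% = $44,680.72.
Line 3 (P-227, Seron, 2,250 units, $542,812.50):
Base rate for P-227 is 10.5% + $3.51/unit.
P-227 has an FTA preferential rate, but origin Seron is not Merica; base rate stands.
The additional-duty order on P-227 targets Talland, not Seron; it does not apply.
Duty = $542,812.50 × 10.5% + 2,250 × $3.51 = $64,892.81.
Total = $0.00 + $44,680.72 + $64,892.81 = $109,573.53.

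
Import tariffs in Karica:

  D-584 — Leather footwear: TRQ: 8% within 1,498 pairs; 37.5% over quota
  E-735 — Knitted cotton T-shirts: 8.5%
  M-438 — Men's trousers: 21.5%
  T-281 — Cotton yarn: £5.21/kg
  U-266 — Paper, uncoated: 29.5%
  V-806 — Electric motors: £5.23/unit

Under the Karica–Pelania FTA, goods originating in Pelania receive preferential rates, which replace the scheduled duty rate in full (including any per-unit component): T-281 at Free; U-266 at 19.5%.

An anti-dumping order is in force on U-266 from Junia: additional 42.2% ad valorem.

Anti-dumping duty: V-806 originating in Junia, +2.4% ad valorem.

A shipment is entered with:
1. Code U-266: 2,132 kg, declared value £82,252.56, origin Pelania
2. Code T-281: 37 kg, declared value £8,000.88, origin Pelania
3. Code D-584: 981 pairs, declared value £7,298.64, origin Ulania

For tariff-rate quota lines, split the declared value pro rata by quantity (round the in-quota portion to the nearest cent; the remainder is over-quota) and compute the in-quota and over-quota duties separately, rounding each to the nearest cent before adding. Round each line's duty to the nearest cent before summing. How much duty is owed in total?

£16,623.14

Line 1 (U-266, Pelania, 2,132 kg, £82,252.56):
Base rate for U-266 is 29.5%.
Origin Pelania qualifies under the Karica–Pelania agreement and U-266 is covered: preferential rate 19.5% applies instead.
The additional-duty order on U-266 targets Junia, not Pelania; it does not apply.
Duty = £82,252.56 × 19.5% = £16,039.25.
Line 2 (T-281, Pelania, 37 kg, £8,000.88):
Base rate for T-281 is £5.21/kg.
Origin Pelania qualifies under the Karica–Pelania agreement and T-281 is covered: preferential rate Free applies instead.
Duty = £8,000.88 × 0% = £0.00.
Line 3 (D-584, Ulania, 981 pairs, £7,298.64):
Code D-584 is under a tariff-rate quota (threshold 1,498 pairs). Quantity 981 pairs is within the quota, so the in-quota rate 8% applies to the full value.
Duty = £7,298.64 × 8% = £583.89.
Total = £16,039.25 + £0.00 + £583.89 = £16,623.14.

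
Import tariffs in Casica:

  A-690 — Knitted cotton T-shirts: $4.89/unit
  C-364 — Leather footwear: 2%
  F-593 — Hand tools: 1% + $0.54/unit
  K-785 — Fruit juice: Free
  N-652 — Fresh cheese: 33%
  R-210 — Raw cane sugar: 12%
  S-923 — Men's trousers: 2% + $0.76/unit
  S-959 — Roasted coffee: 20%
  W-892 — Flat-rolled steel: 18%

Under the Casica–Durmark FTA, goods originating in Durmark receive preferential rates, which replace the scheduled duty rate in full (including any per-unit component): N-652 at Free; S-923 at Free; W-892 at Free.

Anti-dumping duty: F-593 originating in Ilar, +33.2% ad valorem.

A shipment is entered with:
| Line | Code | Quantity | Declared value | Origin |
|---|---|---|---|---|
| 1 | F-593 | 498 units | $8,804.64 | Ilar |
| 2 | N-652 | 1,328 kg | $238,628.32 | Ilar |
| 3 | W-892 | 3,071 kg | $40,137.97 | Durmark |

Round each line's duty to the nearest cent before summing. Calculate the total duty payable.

$82,027.46

Line 1 (F-593, Ilar, 498 units, $8,804.64):
Base rate for F-593 is 1% + $0.54/unit.
Additional duty on F-593 from Ilar: +33.2%. Applied ad valorem rate: 1% + 33.2% = 34.2%.
Duty = $8,804.64 × 34.2% + 498 × $0.54 = $3,280.11.
Line 2 (N-652, Ilar, 1,328 kg, $238,628.32):
Base rate for N-652 is 33%.
N-652 has an FTA preferential rate, but origin Ilar is not Durmark; base rate stands.
Duty = $238,628.32 × 33% = $78,747.35.
Line 3 (W-892, Durmark, 3,071 kg, $40,137.97):
Base rate for W-892 is 18%.
Origin Durmark qualifies under the Casica–Durmark agreement and W-892 is covered: preferential rate Free applies instead.
Duty = $40,137.97 × 0% = $0.00.
Total = $3,280.11 + $78,747.35 + $0.00 = $82,027.46.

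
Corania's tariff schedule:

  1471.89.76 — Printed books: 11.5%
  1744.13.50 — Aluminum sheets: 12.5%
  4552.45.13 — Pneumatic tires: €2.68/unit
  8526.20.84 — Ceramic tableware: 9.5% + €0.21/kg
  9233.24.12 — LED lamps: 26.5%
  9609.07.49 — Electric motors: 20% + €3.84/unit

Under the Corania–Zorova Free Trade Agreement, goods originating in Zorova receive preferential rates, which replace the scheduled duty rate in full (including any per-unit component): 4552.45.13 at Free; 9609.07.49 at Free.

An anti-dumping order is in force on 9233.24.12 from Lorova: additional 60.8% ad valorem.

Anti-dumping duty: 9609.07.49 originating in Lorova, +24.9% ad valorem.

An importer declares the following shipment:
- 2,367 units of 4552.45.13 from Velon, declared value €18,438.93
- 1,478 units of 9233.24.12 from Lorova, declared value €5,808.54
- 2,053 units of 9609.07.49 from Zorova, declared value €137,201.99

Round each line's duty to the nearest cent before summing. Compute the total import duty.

Line 1 (4552.45.13, Velon, 2,367 units, €18,438.93):
Base rate for 4552.45.13 is €2.68/unit.
4552.45.13 has an FTA preferential rate, but origin Velon is not Zorova; base rate stands.
Duty = 2,367 × €2.68 = €6,343.56.
Line 2 (9233.24.12, Lorova, 1,478 units, €5,808.54):
Base rate for 9233.24.12 is 26.5%.
Additional duty on 9233.24.12 from Lorova: +60.8%. Applied ad valorem rate: 26.5% + 60.8% = 87.3%.
Duty = €5,808.54 × 87.3% = €5,070.86.
Line 3 (9609.07.49, Zorova, 2,053 units, €137,201.99):
Base rate for 9609.07.49 is 20% + €3.84/unit.
Origin Zorova qualifies under the Corania–Zorova agreement and 9609.07.49 is covered: preferential rate Free applies instead.
The additional-duty order on 9609.07.49 targets Lorova, not Zorova; it does not apply.
Duty = €137,201.99 × 0% = €0.00.
Total = €6,343.56 + €5,070.86 + €0.00 = €11,414.42.

€11,414.42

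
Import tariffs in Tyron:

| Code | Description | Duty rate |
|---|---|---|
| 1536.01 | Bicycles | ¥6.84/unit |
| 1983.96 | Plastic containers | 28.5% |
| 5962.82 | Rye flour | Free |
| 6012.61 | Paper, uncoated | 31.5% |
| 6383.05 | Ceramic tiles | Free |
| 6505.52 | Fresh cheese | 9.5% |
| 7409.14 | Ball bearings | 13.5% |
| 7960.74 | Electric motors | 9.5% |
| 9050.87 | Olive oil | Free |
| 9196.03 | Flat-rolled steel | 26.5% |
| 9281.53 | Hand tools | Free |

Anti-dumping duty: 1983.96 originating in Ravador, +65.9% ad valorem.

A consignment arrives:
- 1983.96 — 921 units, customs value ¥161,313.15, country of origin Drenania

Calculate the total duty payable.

Line 1 (1983.96, Drenania, 921 units, ¥161,313.15):
Base rate for 1983.96 is 28.5%.
The additional-duty order on 1983.96 targets Ravador, not Drenania; it does not apply.
Duty = ¥161,313.15 × 28.5% = ¥45,974.25.

¥45,974.25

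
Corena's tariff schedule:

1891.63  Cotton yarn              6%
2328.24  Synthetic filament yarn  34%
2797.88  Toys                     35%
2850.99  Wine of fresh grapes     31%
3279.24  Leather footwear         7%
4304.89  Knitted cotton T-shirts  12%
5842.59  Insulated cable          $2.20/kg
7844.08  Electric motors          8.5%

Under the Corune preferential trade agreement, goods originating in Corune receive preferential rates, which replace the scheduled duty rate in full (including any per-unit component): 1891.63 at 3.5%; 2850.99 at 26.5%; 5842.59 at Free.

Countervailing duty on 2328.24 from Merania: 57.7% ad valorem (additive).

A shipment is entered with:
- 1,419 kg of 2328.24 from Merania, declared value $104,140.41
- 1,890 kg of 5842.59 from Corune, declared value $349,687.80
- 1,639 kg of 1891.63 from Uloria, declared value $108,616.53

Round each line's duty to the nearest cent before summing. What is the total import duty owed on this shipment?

Line 1 (2328.24, Merania, 1,419 kg, $104,140.41):
Base rate for 2328.24 is 34%.
Additional duty on 2328.24 from Merania: +57.7%. Applied ad valorem rate: 34% + 57.7% = 91.7%.
Duty = $104,140.41 × 91.7% = $95,496.76.
Line 2 (5842.59, Corune, 1,890 kg, $349,687.80):
Base rate for 5842.59 is $2.20/kg.
Origin Corune qualifies under the Corena–Corune agreement and 5842.59 is covered: preferential rate Free applies instead.
Duty = $349,687.80 × 0% = $0.00.
Line 3 (1891.63, Uloria, 1,639 kg, $108,616.53):
Base rate for 1891.63 is 6%.
1891.63 has an FTA preferential rate, but origin Uloria is not Corune; base rate stands.
Duty = $108,616.53 × 6% = $6,516.99.
Total = $95,496.76 + $0.00 + $6,516.99 = $102,013.75.

$102,013.75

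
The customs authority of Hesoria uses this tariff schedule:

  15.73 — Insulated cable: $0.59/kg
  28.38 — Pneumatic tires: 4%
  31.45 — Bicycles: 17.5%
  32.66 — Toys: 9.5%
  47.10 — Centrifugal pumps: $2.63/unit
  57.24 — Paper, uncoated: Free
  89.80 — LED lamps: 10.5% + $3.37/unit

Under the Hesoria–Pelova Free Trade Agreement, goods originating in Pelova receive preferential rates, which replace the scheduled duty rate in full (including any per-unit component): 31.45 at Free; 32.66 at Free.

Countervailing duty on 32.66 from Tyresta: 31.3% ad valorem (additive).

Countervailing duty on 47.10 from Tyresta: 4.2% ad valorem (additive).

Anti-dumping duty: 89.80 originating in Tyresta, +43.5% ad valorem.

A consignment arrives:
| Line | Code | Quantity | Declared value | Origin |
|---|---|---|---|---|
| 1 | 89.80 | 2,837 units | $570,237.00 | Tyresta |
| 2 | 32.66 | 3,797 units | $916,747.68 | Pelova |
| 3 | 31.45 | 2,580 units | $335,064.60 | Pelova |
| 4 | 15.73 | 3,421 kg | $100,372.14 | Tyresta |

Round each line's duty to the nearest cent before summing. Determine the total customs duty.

Line 1 (89.80, Tyresta, 2,837 units, $570,237.00):
Base rate for 89.80 is 10.5% + $3.37/unit.
Additional duty on 89.80 from Tyresta: +43.5%. Applied ad valorem rate: 10.5% + 43.5% = 54%.
Duty = $570,237.00 × 54% + 2,837 × $3.37 = $317,488.67.
Line 2 (32.66, Pelova, 3,797 units, $916,747.68):
Base rate for 32.66 is 9.5%.
Origin Pelova qualifies under the Hesoria–Pelova agreement and 32.66 is covered: preferential rate Free applies instead.
The additional-duty order on 32.66 targets Tyresta, not Pelova; it does not apply.
Duty = $916,747.68 × 0% = $0.00.
Line 3 (31.45, Pelova, 2,580 units, $335,064.60):
Base rate for 31.45 is 17.5%.
Origin Pelova qualifies under the Hesoria–Pelova agreement and 31.45 is covered: preferential rate Free applies instead.
Duty = $335,064.60 × 0% = $0.00.
Line 4 (15.73, Tyresta, 3,421 kg, $100,372.14):
Base rate for 15.73 is $0.59/kg.
Duty = 3,421 × $0.59 = $2,018.39.
Total = $317,488.67 + $0.00 + $0.00 + $2,018.39 = $319,507.06.

$319,507.06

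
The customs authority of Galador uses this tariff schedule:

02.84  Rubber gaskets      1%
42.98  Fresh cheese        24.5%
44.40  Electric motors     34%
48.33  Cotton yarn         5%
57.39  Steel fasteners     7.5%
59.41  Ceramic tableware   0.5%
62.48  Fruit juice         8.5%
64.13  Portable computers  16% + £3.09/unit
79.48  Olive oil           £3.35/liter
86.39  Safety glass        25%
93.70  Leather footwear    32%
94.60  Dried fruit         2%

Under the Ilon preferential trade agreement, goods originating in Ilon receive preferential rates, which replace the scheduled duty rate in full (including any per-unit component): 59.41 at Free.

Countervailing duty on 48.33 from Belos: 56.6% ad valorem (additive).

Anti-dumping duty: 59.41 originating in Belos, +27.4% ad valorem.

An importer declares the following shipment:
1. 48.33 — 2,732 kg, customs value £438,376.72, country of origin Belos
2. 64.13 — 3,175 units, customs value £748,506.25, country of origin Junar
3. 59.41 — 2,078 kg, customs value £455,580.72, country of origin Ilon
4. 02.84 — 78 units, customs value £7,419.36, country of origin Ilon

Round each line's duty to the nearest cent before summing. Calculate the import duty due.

Line 1 (48.33, Belos, 2,732 kg, £438,376.72):
Base rate for 48.33 is 5%.
Additional duty on 48.33 from Belos: +56.6%. Applied ad valorem rate: 5% + 56.6% = 61.6%.
Duty = £438,376.72 × 61.6% = £270,040.06.
Line 2 (64.13, Junar, 3,175 units, £748,506.25):
Base rate for 64.13 is 16% + £3.09/unit.
Duty = £748,506.25 × 16% + 3,175 × £3.09 = £129,571.75.
Line 3 (59.41, Ilon, 2,078 kg, £455,580.72):
Base rate for 59.41 is 0.5%.
Origin Ilon qualifies under the Galador–Ilon agreement and 59.41 is covered: preferential rate Free applies instead.
The additional-duty order on 59.41 targets Belos, not Ilon; it does not apply.
Duty = £455,580.72 × 0% = £0.00.
Line 4 (02.84, Ilon, 78 units, £7,419.36):
Base rate for 02.84 is 1%.
Origin Ilon is the FTA partner but 02.84 is not on the preference list; base rate stands.
Duty = £7,419.36 × 1% = £74.19.
Total = £270,040.06 + £129,571.75 + £0.00 + £74.19 = £399,686.00.

£399,686.00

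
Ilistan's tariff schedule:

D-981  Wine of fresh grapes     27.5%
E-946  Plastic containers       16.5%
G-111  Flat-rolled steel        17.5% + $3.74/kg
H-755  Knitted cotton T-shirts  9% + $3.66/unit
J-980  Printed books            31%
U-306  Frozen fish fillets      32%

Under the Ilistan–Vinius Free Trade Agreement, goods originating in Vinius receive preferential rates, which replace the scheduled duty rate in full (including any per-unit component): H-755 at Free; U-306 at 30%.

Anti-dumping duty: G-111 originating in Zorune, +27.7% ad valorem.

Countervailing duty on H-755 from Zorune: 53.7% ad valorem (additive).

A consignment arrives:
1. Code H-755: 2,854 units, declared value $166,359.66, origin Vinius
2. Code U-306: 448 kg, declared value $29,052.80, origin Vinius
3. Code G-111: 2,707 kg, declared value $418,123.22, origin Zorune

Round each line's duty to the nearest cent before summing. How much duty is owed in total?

$207,831.72

Line 1 (H-755, Vinius, 2,854 units, $166,359.66):
Base rate for H-755 is 9% + $3.66/unit.
Origin Vinius qualifies under the Ilistan–Vinius agreement and H-755 is covered: preferential rate Free applies instead.
The additional-duty order on H-755 targets Zorune, not Vinius; it does not apply.
Duty = $166,359.66 × 0% = $0.00.
Line 2 (U-306, Vinius, 448 kg, $29,052.80):
Base rate for U-306 is 32%.
Origin Vinius qualifies under the Ilistan–Vinius agreement and U-306 is covered: preferential rate 30% applies instead.
Duty = $29,052.80 × 30% = $8,715.84.
Line 3 (G-111, Zorune, 2,707 kg, $418,123.22):
Base rate for G-111 is 17.5% + $3.74/kg.
Additional duty on G-111 from Zorune: +27.7%. Applied ad valorem rate: 17.5% + 27.7% = 45.2%.
Duty = $418,123.22 × 45.2% + 2,707 × $3.74 = $199,115.88.
Total = $0.00 + $8,715.84 + $199,115.88 = $207,831.72.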